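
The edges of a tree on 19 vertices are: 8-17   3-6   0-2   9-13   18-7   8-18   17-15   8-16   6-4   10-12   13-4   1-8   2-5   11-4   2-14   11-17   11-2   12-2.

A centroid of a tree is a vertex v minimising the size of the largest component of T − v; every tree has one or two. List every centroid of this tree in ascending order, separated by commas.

11

If 11 is removed the pieces have sizes 7, 6, 5, all ≤ ⌊19/2⌋ = 9.
Every other node leaves some component of size > 9, so the centroid is unique.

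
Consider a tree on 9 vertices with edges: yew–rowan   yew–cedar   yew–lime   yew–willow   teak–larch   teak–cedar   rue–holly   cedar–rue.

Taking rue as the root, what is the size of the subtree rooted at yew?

4

Descendants of yew (including itself): yew, rowan, lime, willow. That's 4.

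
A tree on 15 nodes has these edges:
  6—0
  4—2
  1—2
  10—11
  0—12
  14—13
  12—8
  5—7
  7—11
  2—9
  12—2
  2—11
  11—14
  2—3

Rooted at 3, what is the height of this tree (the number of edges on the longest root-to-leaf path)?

4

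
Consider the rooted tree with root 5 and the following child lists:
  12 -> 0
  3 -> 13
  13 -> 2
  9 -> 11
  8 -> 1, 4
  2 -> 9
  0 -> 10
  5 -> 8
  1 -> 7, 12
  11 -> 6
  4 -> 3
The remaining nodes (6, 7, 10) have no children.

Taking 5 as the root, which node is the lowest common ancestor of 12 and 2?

8

12's ancestor chain is 12, 1, 8, 5 and 2's is 2, 13, 3, 4, 8, 5; they first meet at 8.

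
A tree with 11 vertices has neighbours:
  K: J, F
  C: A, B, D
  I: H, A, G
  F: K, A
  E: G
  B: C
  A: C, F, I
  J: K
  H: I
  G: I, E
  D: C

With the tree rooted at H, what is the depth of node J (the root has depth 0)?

5

Climbing from J to the root: J → K → F → A → I → H. That's 5 steps.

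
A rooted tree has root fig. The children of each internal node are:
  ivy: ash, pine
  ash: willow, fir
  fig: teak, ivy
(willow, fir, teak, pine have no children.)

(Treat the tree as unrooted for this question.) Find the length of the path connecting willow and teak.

4

Walking from willow: willow–ash–ivy–fig–teak. Length 4.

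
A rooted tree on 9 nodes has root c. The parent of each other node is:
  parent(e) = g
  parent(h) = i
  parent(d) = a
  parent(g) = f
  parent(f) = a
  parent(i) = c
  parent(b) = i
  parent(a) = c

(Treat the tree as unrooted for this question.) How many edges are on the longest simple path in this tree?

A longest path is e-g-f-a-c-i-h, with 6 edges.

6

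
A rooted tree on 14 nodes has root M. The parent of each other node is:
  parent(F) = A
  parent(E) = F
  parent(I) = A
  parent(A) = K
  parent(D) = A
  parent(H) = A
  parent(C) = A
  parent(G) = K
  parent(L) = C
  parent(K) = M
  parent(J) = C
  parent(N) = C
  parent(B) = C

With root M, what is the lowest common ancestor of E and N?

A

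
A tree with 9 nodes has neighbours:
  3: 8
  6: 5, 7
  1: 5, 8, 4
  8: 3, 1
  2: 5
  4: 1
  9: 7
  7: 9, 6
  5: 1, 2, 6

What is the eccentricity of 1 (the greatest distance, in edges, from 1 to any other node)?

The node farthest from 1 is 9, via 1-5-6-7-9 — 4 edges.

4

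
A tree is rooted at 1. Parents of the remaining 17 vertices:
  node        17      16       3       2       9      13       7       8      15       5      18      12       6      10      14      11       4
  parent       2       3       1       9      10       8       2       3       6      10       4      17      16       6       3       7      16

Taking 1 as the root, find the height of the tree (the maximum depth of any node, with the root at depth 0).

The longest root-to-leaf path is 1-3-16-6-10-9-2-17-12 (8 edges).

8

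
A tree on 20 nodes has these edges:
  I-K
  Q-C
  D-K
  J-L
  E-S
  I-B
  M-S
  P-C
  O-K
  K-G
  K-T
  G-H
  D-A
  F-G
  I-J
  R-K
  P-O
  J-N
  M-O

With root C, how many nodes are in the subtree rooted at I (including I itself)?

5

I's subtree: {I, J, B, L, N}, size 5.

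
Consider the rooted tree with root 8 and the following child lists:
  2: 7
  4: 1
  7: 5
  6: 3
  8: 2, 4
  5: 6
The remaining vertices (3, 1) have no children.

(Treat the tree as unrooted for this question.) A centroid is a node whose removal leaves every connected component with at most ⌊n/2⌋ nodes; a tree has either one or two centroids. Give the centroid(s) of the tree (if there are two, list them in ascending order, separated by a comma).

2, 7

If 2 is removed the pieces have sizes 4, 3, all ≤ ⌊8/2⌋ = 4.
7 is adjacent to 2 and is also a centroid (the largest component after removing it is likewise 4).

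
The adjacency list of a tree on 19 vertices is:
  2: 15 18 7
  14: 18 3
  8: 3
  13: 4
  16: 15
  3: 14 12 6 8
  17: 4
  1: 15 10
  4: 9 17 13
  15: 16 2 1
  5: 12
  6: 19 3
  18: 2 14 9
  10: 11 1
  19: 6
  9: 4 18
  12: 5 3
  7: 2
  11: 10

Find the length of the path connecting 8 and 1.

6

Walking from 8: 8–3–14–18–2–15–1. Length 6.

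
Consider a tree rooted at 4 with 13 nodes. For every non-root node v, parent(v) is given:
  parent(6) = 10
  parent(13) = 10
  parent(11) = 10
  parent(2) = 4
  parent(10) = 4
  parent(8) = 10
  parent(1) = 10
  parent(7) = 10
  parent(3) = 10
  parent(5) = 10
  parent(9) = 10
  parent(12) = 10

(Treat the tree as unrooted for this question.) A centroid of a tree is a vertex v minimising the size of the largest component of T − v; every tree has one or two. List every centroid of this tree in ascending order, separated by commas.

If 10 is removed the pieces have sizes 2, 1, 1, 1, 1, 1, 1, 1, 1, 1, 1, all ≤ ⌊13/2⌋ = 6.
Every other node leaves some component of size > 6, so the centroid is unique.

10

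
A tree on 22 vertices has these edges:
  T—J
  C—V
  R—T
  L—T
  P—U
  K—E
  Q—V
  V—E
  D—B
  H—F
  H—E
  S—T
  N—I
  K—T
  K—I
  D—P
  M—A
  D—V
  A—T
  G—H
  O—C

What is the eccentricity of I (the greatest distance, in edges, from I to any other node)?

Distances from I peak at 6, attained at U.
I – K – E – V – D – P – U

6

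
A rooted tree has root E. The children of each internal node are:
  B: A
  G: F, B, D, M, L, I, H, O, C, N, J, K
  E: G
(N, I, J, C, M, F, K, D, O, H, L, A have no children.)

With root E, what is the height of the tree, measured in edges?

3

The longest root-to-leaf path is E → G → B → A (3 edges).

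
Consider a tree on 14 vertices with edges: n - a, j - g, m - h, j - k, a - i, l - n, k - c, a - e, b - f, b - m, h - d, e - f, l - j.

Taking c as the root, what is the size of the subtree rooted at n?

9

n's subtree: {n, a, i, e, f, b, m, h, d}, size 9.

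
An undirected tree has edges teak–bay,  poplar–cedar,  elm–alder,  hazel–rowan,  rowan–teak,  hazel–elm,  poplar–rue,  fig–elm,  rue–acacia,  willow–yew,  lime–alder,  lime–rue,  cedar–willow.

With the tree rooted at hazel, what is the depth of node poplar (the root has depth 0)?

Climbing from poplar to the root: poplar–rue–lime–alder–elm–hazel. That's 5 steps.

5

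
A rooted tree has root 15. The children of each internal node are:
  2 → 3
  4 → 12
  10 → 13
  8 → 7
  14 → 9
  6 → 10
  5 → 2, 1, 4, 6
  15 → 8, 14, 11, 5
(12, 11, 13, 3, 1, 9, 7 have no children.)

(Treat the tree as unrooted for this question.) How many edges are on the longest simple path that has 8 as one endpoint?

Distances from 8 peak at 5, attained at 13.
8-15-5-6-10-13

5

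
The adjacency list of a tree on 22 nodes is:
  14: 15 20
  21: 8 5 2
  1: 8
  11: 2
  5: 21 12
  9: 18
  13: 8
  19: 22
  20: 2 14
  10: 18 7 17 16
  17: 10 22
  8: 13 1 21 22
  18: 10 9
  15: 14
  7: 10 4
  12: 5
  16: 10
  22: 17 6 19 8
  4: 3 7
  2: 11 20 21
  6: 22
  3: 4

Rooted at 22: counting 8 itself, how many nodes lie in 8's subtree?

11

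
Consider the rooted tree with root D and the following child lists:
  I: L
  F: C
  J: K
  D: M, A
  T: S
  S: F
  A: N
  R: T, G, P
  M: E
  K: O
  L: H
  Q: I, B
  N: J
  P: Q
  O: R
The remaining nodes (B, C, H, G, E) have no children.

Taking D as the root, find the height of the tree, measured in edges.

A deepest node is H, reached by D–A–N–J–K–O–R–P–Q–I–L–H.
That path has 11 edges, so the height is 11.

11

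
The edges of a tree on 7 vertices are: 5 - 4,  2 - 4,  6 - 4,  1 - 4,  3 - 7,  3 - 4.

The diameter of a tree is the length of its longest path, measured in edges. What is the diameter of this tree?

Starting from 7, a farthest node is 2 at distance 3.
One longest path: 7-3-4-2.
So the diameter is 3.

3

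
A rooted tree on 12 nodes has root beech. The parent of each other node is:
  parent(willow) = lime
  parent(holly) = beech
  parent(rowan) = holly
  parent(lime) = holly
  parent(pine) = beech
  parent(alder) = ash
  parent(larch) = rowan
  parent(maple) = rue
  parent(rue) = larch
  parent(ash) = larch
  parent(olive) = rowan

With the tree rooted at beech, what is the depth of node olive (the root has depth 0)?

Path from beech to olive: beech → holly → rowan → olive, which has 3 edges.

3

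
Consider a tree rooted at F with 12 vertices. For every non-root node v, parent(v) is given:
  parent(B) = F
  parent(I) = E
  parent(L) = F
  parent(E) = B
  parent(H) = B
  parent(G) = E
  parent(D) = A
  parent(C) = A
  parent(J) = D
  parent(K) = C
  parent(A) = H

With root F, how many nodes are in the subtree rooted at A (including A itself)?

5

The subtree rooted at A contains: A, D, C, J, K — 5 nodes.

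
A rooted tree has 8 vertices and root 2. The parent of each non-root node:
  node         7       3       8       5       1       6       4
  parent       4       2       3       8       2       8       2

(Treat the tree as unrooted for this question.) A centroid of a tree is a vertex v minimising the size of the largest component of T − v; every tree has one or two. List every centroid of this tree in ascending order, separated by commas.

2, 3

If 3 is removed the pieces have sizes 4, 3, all ≤ ⌊8/2⌋ = 4.
Its neighbour 2 also leaves a largest component of size 4, so both are centroids.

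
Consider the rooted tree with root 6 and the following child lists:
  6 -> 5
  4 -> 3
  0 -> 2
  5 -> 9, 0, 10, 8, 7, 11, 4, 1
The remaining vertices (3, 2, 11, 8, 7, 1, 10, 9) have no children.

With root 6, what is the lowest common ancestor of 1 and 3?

Path 1→root: 1 5 6; path 3→root: 3 4 5 6.
First common node: 5.

5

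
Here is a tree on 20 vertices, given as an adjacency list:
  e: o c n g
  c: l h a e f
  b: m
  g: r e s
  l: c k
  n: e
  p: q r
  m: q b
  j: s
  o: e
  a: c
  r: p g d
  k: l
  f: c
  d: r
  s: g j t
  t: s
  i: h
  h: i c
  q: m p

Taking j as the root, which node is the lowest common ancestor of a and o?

e

Ancestors of a (toward the root): a, c, e, g, s, j.
Ancestors of o: o, e, g, s, j.
The deepest node appearing in both lists is e.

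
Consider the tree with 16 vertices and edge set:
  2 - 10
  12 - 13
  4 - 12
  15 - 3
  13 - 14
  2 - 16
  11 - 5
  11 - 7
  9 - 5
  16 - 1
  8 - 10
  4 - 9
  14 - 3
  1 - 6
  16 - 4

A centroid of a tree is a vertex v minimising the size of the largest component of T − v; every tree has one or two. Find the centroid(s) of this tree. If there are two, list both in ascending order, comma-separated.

4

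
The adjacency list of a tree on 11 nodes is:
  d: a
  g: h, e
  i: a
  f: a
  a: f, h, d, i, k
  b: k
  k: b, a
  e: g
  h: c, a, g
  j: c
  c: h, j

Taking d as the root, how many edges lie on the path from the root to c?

3

Climbing from c to the root: c–h–a–d. That's 3 steps.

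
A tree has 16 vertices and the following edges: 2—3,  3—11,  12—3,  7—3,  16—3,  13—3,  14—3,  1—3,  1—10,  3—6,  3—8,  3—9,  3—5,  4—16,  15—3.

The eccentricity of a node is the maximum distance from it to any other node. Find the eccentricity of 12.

The node farthest from 12 is 4 (10 also at distance 3), via 12 – 3 – 16 – 4 — 3 edges.

3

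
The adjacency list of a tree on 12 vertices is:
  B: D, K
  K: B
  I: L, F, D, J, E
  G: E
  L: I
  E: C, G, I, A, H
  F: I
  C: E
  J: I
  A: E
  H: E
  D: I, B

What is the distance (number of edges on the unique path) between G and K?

The path is G - E - I - D - B - K, which has 5 edges.

5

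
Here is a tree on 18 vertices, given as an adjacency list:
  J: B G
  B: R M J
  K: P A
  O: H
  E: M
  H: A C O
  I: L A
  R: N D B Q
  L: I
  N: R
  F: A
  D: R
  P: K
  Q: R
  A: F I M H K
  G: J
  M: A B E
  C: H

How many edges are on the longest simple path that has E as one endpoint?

4

A farthest node from E is C (O, D, P, N, Q, L, G also at distance 4).
The path E–M–A–H–C has 4 edges.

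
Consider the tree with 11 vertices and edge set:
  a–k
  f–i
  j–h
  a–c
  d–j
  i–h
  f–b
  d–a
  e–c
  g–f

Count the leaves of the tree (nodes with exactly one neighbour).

4

The leaves are b, e, g, k.
That is 4 leaves.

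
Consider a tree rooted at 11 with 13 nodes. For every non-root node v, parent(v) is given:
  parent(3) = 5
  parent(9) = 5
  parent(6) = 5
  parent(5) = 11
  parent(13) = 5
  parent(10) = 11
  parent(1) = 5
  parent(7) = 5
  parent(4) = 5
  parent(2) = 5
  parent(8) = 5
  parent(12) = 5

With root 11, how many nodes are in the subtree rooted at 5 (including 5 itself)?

The subtree rooted at 5 contains: 5, 13, 2, 8, 4, 12, 3, 1, 7, 6, 9 — 11 nodes.

11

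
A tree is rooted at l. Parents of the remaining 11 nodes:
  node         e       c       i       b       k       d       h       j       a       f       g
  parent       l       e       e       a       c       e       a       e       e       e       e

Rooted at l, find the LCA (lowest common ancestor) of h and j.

h's ancestor chain is h, a, e, l and j's is j, e, l; they first meet at e.

e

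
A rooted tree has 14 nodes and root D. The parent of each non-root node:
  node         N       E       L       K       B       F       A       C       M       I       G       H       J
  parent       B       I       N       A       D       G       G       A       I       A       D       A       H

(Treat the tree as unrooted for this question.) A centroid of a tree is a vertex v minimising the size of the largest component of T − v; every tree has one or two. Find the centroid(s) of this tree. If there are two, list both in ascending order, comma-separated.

A

If A is removed the pieces have sizes 6, 3, 2, 1, 1, all ≤ ⌊14/2⌋ = 7.
No neighbour of A does as well, so A is the unique centroid.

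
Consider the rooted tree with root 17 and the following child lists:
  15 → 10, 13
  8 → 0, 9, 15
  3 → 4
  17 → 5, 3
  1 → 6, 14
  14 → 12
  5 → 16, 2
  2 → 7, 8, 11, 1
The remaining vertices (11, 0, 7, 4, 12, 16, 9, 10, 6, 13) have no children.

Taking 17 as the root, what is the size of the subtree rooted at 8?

6

Descendants of 8 (including itself): 8, 0, 9, 15, 13, 10. That's 6.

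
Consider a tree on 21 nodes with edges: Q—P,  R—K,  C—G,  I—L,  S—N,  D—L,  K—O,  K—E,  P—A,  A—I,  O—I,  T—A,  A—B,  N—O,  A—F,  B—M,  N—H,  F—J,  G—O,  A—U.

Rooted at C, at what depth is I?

C → G → O → I — 3 edges.

3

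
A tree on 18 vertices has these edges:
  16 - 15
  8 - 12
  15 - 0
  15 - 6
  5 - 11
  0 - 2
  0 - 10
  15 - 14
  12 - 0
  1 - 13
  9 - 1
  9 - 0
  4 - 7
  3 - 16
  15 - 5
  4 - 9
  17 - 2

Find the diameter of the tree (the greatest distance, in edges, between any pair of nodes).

6

A longest path is 13 – 1 – 9 – 0 – 15 – 5 – 11, with 6 edges.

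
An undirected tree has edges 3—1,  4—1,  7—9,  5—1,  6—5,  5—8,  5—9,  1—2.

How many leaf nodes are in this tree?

6

Degree-1 nodes: 2, 3, 4, 6, 7, 8 — 6 of them.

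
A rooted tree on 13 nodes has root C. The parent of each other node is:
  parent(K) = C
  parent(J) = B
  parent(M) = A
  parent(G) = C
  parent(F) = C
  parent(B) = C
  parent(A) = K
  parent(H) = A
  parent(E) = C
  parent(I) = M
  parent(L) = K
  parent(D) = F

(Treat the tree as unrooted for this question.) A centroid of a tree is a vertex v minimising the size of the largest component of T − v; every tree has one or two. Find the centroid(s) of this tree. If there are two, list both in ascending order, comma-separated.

Removing C splits the tree into components of sizes 6, 2, 2, 1, 1; the largest is 6 ≤ ⌊13/2⌋ = 6.
Every other node leaves some component of size > 6, so the centroid is unique.

C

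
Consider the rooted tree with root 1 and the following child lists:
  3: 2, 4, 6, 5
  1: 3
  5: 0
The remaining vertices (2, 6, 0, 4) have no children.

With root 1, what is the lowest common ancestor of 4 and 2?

Ancestors of 4 (toward the root): 4, 3, 1.
Ancestors of 2: 2, 3, 1.
The deepest node appearing in both lists is 3.

3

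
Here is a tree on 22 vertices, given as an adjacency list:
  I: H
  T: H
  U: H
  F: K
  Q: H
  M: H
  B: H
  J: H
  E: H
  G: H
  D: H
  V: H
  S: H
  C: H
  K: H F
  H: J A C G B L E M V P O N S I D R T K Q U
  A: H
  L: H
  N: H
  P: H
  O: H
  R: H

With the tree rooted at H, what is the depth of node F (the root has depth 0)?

2

H – K – F — 2 edges.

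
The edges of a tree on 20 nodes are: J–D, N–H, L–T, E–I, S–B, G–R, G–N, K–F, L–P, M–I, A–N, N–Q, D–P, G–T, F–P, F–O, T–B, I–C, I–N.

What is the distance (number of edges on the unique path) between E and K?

8

The path is E - I - N - G - T - L - P - F - K, which has 8 edges.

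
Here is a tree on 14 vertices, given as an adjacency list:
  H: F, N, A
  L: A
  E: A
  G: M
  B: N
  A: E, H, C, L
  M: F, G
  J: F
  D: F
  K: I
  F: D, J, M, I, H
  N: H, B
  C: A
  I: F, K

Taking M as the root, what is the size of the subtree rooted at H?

7

The subtree rooted at H contains: H, N, A, B, E, C, L — 7 nodes.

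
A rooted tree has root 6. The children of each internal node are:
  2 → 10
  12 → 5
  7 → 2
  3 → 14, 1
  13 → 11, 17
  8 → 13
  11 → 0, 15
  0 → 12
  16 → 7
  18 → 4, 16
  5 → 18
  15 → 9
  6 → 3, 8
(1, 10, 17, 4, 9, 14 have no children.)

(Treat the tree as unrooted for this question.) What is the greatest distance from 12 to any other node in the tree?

7

Distances from 12 peak at 7, attained at 1 (14 also at distance 7).
12-0-11-13-8-6-3-1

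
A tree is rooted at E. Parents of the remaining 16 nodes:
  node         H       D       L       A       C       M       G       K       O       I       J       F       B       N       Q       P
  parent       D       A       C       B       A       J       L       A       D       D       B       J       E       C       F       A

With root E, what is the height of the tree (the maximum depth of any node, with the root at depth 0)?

A deepest node is G, reached by E-B-A-C-L-G.
That path has 5 edges, so the height is 5.

5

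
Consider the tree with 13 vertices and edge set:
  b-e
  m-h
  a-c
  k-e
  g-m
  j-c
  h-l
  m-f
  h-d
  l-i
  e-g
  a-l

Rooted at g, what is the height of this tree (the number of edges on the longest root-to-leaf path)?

6

j sits deepest: g – m – h – l – a – c – j — 6 edges from the root.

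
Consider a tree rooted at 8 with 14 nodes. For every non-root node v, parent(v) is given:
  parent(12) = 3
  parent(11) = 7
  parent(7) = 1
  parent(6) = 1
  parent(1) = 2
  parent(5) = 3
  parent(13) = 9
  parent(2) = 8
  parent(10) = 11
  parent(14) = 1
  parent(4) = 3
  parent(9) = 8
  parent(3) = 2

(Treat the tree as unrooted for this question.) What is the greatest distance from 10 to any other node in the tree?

7

The node farthest from 10 is 13, via 10 – 11 – 7 – 1 – 2 – 8 – 9 – 13 — 7 edges.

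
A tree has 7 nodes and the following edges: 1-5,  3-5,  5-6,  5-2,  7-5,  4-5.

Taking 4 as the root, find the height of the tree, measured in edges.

2

The longest root-to-leaf path is 4 – 5 – 2 (2 edges).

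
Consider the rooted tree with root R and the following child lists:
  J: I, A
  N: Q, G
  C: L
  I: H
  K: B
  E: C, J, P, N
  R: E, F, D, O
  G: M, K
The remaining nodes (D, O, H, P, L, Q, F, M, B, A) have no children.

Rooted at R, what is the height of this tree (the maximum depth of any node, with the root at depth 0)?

5

B sits deepest: R – E – N – G – K – B — 5 edges from the root.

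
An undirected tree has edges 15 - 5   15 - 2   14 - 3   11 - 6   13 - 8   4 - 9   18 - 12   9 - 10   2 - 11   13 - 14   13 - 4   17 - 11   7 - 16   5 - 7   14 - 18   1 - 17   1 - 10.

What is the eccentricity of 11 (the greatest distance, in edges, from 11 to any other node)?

The node farthest from 11 is 12, via 11–17–1–10–9–4–13–14–18–12 — 9 edges.

9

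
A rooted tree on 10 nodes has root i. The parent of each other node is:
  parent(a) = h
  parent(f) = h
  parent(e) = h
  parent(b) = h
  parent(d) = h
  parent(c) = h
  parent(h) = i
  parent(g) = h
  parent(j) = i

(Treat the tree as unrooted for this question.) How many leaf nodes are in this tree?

8

Degree-1 nodes: a, b, c, d, e, f, g, j — 8 of them.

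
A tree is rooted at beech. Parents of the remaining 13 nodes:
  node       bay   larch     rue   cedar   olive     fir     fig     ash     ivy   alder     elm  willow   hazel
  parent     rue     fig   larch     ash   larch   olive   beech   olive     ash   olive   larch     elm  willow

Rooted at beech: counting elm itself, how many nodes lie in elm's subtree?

The subtree rooted at elm contains: elm, willow, hazel — 3 nodes.

3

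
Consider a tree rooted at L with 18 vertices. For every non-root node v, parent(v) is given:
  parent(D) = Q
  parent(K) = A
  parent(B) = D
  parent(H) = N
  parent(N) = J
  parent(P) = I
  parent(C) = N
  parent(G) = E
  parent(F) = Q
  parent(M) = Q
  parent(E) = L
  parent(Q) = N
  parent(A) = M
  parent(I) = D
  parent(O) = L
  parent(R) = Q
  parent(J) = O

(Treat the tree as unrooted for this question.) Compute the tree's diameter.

9

BFS from G reaches P last, at distance 9; BFS from P confirms no node is farther.
Path: G–E–L–O–J–N–Q–D–I–P.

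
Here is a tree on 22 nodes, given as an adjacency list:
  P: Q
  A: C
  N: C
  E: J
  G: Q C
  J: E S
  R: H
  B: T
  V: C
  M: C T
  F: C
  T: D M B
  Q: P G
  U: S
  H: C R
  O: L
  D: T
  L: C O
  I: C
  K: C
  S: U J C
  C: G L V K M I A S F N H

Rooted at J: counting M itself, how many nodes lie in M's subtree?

4

The subtree rooted at M contains: M, T, D, B — 4 nodes.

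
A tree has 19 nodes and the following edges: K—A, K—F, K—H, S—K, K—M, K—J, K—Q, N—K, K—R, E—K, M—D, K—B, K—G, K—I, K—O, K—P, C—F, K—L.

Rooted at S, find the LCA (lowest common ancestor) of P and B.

K

P's ancestor chain is P, K, S and B's is B, K, S; they first meet at K.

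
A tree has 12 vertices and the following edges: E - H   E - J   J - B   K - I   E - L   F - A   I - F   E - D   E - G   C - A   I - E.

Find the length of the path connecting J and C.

Walking from J: J – E – I – F – A – C. Length 5.

5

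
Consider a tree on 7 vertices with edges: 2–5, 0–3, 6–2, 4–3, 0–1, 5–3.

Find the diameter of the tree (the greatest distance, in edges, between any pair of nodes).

A longest path is 6–2–5–3–0–1, with 5 edges.

5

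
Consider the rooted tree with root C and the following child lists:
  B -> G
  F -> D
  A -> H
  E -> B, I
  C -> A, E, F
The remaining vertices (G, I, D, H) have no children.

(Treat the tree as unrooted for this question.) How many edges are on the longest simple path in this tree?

5

Starting from H, a farthest node is G at distance 5.
One longest path: H-A-C-E-B-G.
So the diameter is 5.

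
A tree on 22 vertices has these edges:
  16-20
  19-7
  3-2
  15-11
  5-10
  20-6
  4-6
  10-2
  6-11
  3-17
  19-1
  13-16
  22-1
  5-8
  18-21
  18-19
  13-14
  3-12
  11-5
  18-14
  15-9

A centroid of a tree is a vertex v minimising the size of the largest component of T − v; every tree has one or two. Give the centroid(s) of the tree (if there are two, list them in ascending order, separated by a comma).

Delete 6: the remaining components have sizes 10, 10, 1. Max 10 ≤ 11, so 6 is a centroid.
No neighbour of 6 does as well, so 6 is the unique centroid.

6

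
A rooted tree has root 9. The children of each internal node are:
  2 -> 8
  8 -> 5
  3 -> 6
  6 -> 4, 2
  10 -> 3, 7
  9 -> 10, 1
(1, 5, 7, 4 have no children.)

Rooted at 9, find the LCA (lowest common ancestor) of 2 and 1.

Path 2→root: 2 6 3 10 9; path 1→root: 1 9.
First common node: 9.

9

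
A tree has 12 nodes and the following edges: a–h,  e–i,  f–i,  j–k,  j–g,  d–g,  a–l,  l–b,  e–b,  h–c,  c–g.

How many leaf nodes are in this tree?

3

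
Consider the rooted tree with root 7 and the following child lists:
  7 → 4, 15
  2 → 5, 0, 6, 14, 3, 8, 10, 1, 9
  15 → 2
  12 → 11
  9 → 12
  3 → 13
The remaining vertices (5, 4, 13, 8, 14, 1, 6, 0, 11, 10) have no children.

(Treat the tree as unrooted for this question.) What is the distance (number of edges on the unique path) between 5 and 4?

4

The path is 5 – 2 – 15 – 7 – 4, which has 4 edges.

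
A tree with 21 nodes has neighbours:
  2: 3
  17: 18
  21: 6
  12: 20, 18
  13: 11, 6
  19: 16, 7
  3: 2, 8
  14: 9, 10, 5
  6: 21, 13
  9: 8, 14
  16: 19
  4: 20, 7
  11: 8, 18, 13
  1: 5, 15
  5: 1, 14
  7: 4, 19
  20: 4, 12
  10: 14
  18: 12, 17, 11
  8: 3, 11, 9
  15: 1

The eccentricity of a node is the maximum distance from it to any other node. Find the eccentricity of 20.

9

Distances from 20 peak at 9, attained at 15.
20 – 12 – 18 – 11 – 8 – 9 – 14 – 5 – 1 – 15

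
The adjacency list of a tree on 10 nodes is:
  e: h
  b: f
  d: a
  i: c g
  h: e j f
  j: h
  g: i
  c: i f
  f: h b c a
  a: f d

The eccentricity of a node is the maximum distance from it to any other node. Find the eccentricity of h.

A farthest node from h is g.
The path h – f – c – i – g has 4 edges.

4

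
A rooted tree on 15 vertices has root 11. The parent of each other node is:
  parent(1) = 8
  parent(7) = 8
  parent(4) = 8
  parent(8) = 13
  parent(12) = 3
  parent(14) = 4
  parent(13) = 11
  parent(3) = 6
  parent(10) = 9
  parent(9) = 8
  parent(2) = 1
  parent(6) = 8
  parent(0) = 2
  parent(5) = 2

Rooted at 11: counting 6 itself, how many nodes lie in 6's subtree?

Descendants of 6 (including itself): 6, 3, 12. That's 3.

3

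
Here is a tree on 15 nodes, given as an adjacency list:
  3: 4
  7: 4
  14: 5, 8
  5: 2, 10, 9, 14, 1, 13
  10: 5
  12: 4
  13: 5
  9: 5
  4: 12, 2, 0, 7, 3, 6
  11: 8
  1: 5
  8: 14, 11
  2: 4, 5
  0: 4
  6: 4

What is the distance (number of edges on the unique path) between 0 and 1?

4

The path is 0 – 4 – 2 – 5 – 1, which has 4 edges.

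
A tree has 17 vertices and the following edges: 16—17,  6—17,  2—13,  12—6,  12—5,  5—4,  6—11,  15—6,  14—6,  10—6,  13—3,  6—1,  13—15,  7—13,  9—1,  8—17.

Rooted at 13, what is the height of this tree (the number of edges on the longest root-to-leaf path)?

The longest root-to-leaf path is 13–15–6–12–5–4 (5 edges).

5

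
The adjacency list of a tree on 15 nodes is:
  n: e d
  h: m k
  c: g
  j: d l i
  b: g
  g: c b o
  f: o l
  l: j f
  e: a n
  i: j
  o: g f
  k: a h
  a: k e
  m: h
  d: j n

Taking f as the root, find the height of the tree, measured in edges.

9

The longest root-to-leaf path is f-l-j-d-n-e-a-k-h-m (9 edges).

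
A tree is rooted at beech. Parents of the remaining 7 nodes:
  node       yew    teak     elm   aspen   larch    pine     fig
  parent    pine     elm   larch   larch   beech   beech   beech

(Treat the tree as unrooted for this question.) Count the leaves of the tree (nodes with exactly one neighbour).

Degree-1 nodes: aspen, fig, teak, yew — 4 of them.

4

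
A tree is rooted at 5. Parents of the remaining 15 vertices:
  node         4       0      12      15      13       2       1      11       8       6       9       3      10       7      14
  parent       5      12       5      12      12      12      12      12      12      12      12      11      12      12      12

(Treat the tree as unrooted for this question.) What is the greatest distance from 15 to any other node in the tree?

3

A farthest node from 15 is 4 (3 also at distance 3).
The path 15 – 12 – 5 – 4 has 3 edges.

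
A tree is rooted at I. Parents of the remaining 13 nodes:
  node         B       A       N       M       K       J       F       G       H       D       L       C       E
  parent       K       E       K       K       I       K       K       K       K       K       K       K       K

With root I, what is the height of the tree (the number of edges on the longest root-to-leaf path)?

A sits deepest: I–K–E–A — 3 edges from the root.

3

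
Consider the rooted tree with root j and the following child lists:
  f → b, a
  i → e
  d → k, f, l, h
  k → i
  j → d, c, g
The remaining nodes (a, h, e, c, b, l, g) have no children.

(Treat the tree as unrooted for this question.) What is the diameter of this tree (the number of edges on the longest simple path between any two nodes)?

Starting from e, a farthest node is a at distance 5.
One longest path: e-i-k-d-f-a.
So the diameter is 5.

5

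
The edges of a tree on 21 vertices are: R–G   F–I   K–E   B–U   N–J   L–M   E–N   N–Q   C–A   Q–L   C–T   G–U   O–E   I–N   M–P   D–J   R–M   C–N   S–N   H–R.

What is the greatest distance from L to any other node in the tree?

A farthest node from L is B.
The path L–M–R–G–U–B has 5 edges.

5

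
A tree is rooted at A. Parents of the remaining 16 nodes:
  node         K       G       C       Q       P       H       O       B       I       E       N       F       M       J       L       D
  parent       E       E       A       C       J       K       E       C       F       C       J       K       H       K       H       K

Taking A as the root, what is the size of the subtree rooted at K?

The subtree rooted at K contains: K, D, F, H, J, I, M, L, N, P — 10 nodes.

10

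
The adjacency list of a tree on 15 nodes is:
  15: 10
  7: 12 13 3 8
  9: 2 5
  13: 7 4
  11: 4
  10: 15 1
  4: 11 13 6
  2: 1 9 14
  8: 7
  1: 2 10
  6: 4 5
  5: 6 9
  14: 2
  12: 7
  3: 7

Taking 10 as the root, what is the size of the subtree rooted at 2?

12

2's subtree: {2, 9, 14, 5, 6, 4, 13, 11, 7, 12, 3, 8}, size 12.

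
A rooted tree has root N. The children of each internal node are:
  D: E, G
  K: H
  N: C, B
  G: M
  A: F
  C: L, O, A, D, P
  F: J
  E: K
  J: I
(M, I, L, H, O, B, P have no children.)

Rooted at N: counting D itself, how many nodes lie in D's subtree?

6

D's subtree: {D, E, G, K, M, H}, size 6.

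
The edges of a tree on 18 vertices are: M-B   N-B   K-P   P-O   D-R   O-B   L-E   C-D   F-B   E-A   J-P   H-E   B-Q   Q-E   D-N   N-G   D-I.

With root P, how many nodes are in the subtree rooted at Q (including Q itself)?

The subtree rooted at Q contains: Q, E, L, A, H — 5 nodes.

5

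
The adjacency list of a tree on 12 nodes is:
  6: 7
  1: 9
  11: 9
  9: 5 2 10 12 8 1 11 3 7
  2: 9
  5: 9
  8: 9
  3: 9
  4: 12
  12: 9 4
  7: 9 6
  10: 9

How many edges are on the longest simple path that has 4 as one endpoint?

Distances from 4 peak at 4, attained at 6.
4–12–9–7–6

4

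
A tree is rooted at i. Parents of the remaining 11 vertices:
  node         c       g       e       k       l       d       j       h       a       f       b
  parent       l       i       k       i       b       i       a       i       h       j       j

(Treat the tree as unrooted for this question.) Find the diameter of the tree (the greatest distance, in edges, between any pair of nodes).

8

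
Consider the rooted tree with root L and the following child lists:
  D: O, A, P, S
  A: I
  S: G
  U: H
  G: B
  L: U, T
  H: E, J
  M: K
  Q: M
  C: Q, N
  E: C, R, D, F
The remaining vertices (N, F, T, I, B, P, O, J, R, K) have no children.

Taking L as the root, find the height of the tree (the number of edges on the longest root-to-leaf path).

7

A deepest node is K, reached by L – U – H – E – C – Q – M – K.
That path has 7 edges, so the height is 7.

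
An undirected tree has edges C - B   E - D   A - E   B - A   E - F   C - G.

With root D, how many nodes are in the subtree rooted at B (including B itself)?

3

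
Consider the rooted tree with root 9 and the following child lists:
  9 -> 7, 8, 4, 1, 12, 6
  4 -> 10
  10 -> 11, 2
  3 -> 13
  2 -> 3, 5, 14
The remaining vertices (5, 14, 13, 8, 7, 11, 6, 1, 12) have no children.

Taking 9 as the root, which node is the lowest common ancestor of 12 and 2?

9

Path 12→root: 12 9; path 2→root: 2 10 4 9.
First common node: 9.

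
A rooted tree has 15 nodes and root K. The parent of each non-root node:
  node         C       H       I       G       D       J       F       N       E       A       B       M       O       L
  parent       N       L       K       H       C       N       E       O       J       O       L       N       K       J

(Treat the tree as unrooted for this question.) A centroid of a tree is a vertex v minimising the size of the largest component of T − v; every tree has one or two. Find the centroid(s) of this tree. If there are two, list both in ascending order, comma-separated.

N

Delete N: the remaining components have sizes 7, 4, 2, 1. Max 7 ≤ 7, so N is a centroid.
No neighbour of N does as well, so N is the unique centroid.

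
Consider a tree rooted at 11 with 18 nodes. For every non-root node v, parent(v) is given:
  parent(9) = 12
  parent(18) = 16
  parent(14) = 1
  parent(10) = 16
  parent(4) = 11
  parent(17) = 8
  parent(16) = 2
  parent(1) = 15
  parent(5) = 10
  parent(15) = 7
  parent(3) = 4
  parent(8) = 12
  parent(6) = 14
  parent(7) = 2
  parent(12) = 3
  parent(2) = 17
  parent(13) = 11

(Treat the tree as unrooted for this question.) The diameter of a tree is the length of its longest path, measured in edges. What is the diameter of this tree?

BFS from 6 reaches 13 last, at distance 12; BFS from 13 confirms no node is farther.
Path: 6–14–1–15–7–2–17–8–12–3–4–11–13.

12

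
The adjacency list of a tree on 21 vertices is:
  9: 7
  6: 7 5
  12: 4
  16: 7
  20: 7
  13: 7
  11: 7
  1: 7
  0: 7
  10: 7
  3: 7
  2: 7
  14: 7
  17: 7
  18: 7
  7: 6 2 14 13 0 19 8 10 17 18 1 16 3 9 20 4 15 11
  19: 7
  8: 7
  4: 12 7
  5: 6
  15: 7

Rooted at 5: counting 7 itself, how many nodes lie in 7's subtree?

Descendants of 7 (including itself): 7, 19, 17, 8, 20, 4, 16, 0, 11, 15, 3, 9, 14, 10, 2, 1, 18, 13, 12. That's 19.

19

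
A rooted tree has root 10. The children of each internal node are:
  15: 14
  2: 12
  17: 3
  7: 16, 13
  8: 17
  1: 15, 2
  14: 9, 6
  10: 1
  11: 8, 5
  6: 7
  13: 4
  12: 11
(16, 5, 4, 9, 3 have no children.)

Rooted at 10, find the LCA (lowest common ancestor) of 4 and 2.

1

4's ancestor chain is 4, 13, 7, 6, 14, 15, 1, 10 and 2's is 2, 1, 10; they first meet at 1.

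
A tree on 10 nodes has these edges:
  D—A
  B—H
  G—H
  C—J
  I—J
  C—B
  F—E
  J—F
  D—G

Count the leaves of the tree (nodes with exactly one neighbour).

3

Exactly 3 nodes have a single neighbour: A, E, I.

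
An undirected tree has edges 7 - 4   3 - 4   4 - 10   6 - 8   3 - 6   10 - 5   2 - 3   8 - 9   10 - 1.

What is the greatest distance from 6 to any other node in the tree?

4

The node farthest from 6 is 5 (1 also at distance 4), via 6-3-4-10-5 — 4 edges.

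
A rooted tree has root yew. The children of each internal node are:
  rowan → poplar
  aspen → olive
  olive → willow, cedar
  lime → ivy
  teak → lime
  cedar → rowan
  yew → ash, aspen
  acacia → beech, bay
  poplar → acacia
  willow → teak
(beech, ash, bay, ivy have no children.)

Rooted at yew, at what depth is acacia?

Path from yew to acacia: yew → aspen → olive → cedar → rowan → poplar → acacia, which has 6 edges.

6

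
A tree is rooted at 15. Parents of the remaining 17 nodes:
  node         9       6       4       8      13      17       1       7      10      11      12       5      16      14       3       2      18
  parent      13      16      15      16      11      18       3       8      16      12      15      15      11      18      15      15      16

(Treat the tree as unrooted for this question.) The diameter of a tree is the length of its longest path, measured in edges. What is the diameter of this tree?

Starting from 1, a farthest node is 7 at distance 7.
One longest path: 1-3-15-12-11-16-8-7.
So the diameter is 7.

7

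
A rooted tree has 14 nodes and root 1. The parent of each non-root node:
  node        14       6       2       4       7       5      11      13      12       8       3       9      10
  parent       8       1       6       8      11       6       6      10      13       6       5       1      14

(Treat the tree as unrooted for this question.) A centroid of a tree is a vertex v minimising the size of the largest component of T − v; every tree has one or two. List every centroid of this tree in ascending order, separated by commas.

Delete 6: the remaining components have sizes 6, 2, 2, 2, 1. Max 6 ≤ 7, so 6 is a centroid.
Every other node leaves some component of size > 7, so the centroid is unique.

6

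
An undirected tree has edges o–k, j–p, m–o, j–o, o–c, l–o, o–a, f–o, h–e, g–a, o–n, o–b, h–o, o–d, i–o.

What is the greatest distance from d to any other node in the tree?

3

Distances from d peak at 3, attained at g (e, p also at distance 3).
d-o-a-g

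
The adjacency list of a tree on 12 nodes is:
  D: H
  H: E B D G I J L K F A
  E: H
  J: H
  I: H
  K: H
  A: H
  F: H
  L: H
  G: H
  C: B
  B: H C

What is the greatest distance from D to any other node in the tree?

3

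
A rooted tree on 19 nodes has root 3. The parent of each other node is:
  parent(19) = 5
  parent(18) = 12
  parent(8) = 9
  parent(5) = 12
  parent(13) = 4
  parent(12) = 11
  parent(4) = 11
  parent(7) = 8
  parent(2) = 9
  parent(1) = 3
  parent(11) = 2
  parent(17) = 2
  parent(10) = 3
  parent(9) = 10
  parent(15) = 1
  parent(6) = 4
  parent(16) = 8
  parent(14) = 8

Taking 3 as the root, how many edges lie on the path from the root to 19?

Path from 3 to 19: 3 – 10 – 9 – 2 – 11 – 12 – 5 – 19, which has 7 edges.

7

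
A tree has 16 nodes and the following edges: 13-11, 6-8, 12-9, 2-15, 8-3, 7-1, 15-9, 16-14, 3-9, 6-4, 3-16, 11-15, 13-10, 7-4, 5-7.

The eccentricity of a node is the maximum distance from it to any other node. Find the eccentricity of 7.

The node farthest from 7 is 10, via 7 – 4 – 6 – 8 – 3 – 9 – 15 – 11 – 13 – 10 — 9 edges.

9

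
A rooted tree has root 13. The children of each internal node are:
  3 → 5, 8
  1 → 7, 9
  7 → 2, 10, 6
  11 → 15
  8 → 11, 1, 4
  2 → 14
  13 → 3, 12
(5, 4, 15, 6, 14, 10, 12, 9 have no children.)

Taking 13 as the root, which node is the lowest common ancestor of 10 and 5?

3

10's ancestor chain is 10, 7, 1, 8, 3, 13 and 5's is 5, 3, 13; they first meet at 3.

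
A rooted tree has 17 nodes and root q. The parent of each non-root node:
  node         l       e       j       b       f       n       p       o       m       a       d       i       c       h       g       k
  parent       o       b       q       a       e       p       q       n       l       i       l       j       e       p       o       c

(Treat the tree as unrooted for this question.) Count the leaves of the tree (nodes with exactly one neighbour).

The leaves are d, f, g, h, k, m.
That is 6 leaves.

6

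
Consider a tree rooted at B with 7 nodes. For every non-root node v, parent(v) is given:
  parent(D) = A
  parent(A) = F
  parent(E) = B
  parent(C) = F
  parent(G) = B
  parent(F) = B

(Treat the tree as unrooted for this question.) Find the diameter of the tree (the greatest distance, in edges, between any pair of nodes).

4

Starting from D, a farthest node is E at distance 4.
One longest path: D – A – F – B – E.
So the diameter is 4.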